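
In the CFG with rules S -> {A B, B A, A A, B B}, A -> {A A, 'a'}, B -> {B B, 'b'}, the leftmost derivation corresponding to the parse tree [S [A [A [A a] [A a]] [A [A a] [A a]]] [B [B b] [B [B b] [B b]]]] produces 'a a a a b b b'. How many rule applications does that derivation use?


Every bracketed nonterminal node [X ...] in the tree is produced by exactly one rule application.
Reading the tree off as a leftmost derivation:
  Step 1: S  =>  A B   (applied S -> A B)
  Step 2: A B  =>  A A B   (applied A -> A A)
  Step 3: A A B  =>  A A A B   (applied A -> A A)
  Step 4: A A A B  =>  a A A B   (applied A -> a)
  Step 5: a A A B  =>  a a A B   (applied A -> a)
  Step 6: a a A B  =>  a a A A B   (applied A -> A A)
  Step 7: a a A A B  =>  a a a A B   (applied A -> a)
  Step 8: a a a A B  =>  a a a a B   (applied A -> a)
  Step 9: a a a a B  =>  a a a a B B   (applied B -> B B)
  Step 10: a a a a B B  =>  a a a a b B   (applied B -> b)
  Step 11: a a a a b B  =>  a a a a b B B   (applied B -> B B)
  Step 12: a a a a b B B  =>  a a a a b b B   (applied B -> b)
  Step 13: a a a a b b B  =>  a a a a b b b   (applied B -> b)
Final yield: a a a a b b b
Total rewrite steps: 13

13


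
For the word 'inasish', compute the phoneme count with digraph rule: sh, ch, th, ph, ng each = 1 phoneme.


Parsing 'inasish' greedily, digraphs first:
  'i' -> vowel phoneme (phonemes so far: 1)
  'n' -> consonant phoneme (phonemes so far: 2)
  'a' -> vowel phoneme (phonemes so far: 3)
  's' -> consonant phoneme (phonemes so far: 4)
  'i' -> vowel phoneme (phonemes so far: 5)
  'sh' -> digraph (1 consonant phoneme) (phonemes so far: 6)
Total phonemes: 6

6


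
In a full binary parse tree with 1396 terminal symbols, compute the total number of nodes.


Leaf nodes (terminals): 1396
Internal nodes = n - 1 = 1396 - 1 = 1395
Total = leaves + internal = 1396 + 1395 = 2791

2791


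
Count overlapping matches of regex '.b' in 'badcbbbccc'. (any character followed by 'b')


Pattern: .b means any character followed by 'b'.
Scanning 'badcbbbccc' position-by-position:
  Pos 0: window 'ba' -> no
  Pos 1: window 'ad' -> no
  Pos 2: window 'dc' -> no
  Pos 3: window 'cb' -> MATCH
  Pos 4: window 'bb' -> MATCH
  Pos 5: window 'bb' -> MATCH
  Pos 6: window 'bc' -> no
  Pos 7: window 'cc' -> no
  Pos 8: window 'cc' -> no
  Pos 9: window 'c' -> no
Total matches: 3

3


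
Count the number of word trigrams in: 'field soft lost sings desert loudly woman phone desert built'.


Word trigrams from [10] words:
  Trigram 1: (field soft lost)
  Trigram 2: (soft lost sings)
  Trigram 3: (lost sings desert)
  Trigram 4: (sings desert loudly)
  Trigram 5: (desert loudly woman)
  Trigram 6: (loudly woman phone)
  Trigram 7: (woman phone desert)
  Trigram 8: (phone desert built)
Total word trigrams: 10 - 2 = 8

8


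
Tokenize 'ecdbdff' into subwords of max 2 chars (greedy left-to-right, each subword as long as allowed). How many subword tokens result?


'ecdbdff' has 7 characters.
Chunking with max size 2:
  Chunk 1: 'ec' (positions 0-1)
  Chunk 2: 'db' (positions 2-3)
  Chunk 3: 'df' (positions 4-5)
  Chunk 4: 'f' (positions 6-6)
Total chunks: ceil(7 / 2) = 4

4


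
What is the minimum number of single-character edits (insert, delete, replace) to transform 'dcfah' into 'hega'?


Building DP table for s1='dcfah' (len 5) and s2='hega' (len 4):
       h  e  g  a
    0  1  2  3  4
  d 1  1  2  3  4
  c 2  2  2  3  4
  f 3  3  3  3  4
  a 4  4  4  4  3
  h 5  4  5  5  4
Edit distance = dp[5][4] = 4

4


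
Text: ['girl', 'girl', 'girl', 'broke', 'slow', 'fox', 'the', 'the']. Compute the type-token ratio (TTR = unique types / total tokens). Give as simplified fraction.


Tokens: 8
Unique types: ('broke', 'fox', 'girl', 'slow', 'the') = 5
TTR = 5/8
Already in lowest terms.

5/8


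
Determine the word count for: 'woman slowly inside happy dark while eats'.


Counting words by splitting on spaces:
  Word 1: 'woman'
  Word 2: 'slowly'
  Word 3: 'inside'
  Word 4: 'happy'
  Word 5: 'dark'
  Word 6: 'while'
  Word 7: 'eats'
Total words: 7

7


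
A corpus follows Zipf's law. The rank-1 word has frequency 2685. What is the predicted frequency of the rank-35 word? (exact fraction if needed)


Zipf's law: freq(rank) = f1 / rank
f1 = 2685, rank = 35
freq = 2685 / 35
GCD(2685, 35) = 5
Simplified: 537/7

537/7


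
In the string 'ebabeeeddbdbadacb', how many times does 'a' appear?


Scanning 'ebabeeeddbdbadacb' for 'a':
  Position 2: 'a' -> MATCH (count: 1)
  Position 12: 'a' -> MATCH (count: 2)
  Position 14: 'a' -> MATCH (count: 3)
Total occurrences of 'a': 3

3


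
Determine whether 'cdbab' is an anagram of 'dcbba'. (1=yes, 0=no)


Sort characters of 'cdbab': 'abbcd'
Sort characters of 'dcbba': 'abbcd'
Sorted forms match -> they ARE anagrams
Result: 1

1


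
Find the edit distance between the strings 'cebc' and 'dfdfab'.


Building DP table for s1='cebc' (len 4) and s2='dfdfab' (len 6):
       d  f  d  f  a  b
    0  1  2  3  4  5  6
  c 1  1  2  3  4  5  6
  e 2  2  2  3  4  5  6
  b 3  3  3  3  4  5  5
  c 4  4  4  4  4  5  6
Edit distance = dp[4][6] = 6

6


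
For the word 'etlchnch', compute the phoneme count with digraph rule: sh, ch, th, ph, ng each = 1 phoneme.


Parsing 'etlchnch' greedily, digraphs first:
  'e' -> vowel phoneme (phonemes so far: 1)
  't' -> consonant phoneme (phonemes so far: 2)
  'l' -> consonant phoneme (phonemes so far: 3)
  'ch' -> digraph (1 consonant phoneme) (phonemes so far: 4)
  'n' -> consonant phoneme (phonemes so far: 5)
  'ch' -> digraph (1 consonant phoneme) (phonemes so far: 6)
Total phonemes: 6

6


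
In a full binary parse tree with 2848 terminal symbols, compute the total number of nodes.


Leaf nodes (terminals): 2848
Internal nodes = n - 1 = 2848 - 1 = 2847
Total = leaves + internal = 2848 + 2847 = 5695

5695


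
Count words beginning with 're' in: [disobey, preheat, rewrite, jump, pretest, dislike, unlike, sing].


Checking each word for prefix 're':
  'disobey' -> no (count: 0)
  'preheat' -> no (count: 0)
  'rewrite' -> YES, starts with 're' (count: 1)
  'jump' -> no (count: 1)
  'pretest' -> no (count: 1)
  'dislike' -> no (count: 1)
  'unlike' -> no (count: 1)
  'sing' -> no (count: 1)
Total with prefix 're': 1

1


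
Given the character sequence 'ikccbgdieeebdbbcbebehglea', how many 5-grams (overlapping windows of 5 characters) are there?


String 'ikccbgdieeebdbbcbebehglea' has length L = 25.
Number of overlapping n-grams = L - n + 1
Substituting: 25 - 5 + 1 = 21

21


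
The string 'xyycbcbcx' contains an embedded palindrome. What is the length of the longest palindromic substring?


Scanning 'xyycbcbcx' for palindromic substrings.
Substring at positions 3-7: 'cbcbc'.
Check: reverse('cbcbc') = 'cbcbc' -> palindrome confirmed.
Neighbouring characters ('y' / 'x') break symmetry, so it cannot extend further.
No longer palindromic substring exists; longest length = 5

5


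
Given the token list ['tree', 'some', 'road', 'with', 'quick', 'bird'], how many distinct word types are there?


Listing all tokens and tracking unique types:
  Token 1: 'tree' -> NEW (unique so far: 1)
  Token 2: 'some' -> NEW (unique so far: 2)
  Token 3: 'road' -> NEW (unique so far: 3)
  Token 4: 'with' -> NEW (unique so far: 4)
  Token 5: 'quick' -> NEW (unique so far: 5)
  Token 6: 'bird' -> NEW (unique so far: 6)
Unique types: ('bird', 'quick', 'road', 'some', 'tree', 'with')
Vocabulary size: 6

6


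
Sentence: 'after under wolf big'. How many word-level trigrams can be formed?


Word trigrams from [4] words:
  Trigram 1: (after under wolf)
  Trigram 2: (under wolf big)
Total word trigrams: 4 - 2 = 2

2


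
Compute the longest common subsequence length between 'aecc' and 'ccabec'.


DP table for LCS of 'aecc' and 'ccabec':
       c  c  a  b  e  c
    0  0  0  0  0  0  0
  a 0  0  0  1  1  1  1
  e 0  0  0  1  1  2  2
  c 0  1  1  1  1  2  3
  c 0  1  2  2  2  2  3
LCS: 'aec'
LCS length = 3

3


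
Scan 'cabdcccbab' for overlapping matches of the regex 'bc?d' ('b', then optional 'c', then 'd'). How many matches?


Pattern: bc?d means 'b', then optional 'c', then 'd'.
Scanning 'cabdcccbab' position-by-position:
  Pos 0: window 'cab' -> no
  Pos 1: window 'abd' -> no
  Pos 2: window 'bdc' -> MATCH
  Pos 3: window 'dcc' -> no
  Pos 4: window 'ccc' -> no
  Pos 5: window 'ccb' -> no
  Pos 6: window 'cba' -> no
  Pos 7: window 'bab' -> no
  Pos 8: window 'ab' -> no
  Pos 9: window 'b' -> no
Total matches: 1

1


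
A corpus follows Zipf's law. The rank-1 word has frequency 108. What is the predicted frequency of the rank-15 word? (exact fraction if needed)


Zipf's law: freq(rank) = f1 / rank
f1 = 108, rank = 15
freq = 108 / 15
GCD(108, 15) = 3
Simplified: 36/5

36/5


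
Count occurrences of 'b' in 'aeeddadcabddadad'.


Scanning 'aeeddadcabddadad' for 'b':
  Position 9: 'b' -> MATCH (count: 1)
Total occurrences of 'b': 1

1


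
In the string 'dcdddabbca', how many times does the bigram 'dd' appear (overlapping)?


Scanning 'dcdddabbca' for bigram 'dd':
  Position 0: 'dc' -> no
  Position 1: 'cd' -> no
  Position 2: 'dd' -> MATCH
  Position 3: 'dd' -> MATCH
  Position 4: 'da' -> no
  Position 5: 'ab' -> no
  Position 6: 'bb' -> no
  Position 7: 'bc' -> no
  Position 8: 'ca' -> no
Total matches: 2

2


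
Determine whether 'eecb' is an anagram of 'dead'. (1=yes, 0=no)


Sort characters of 'eecb': 'bcee'
Sort characters of 'dead': 'adde'
Sorted forms differ -> they are NOT anagrams
Result: 0

0


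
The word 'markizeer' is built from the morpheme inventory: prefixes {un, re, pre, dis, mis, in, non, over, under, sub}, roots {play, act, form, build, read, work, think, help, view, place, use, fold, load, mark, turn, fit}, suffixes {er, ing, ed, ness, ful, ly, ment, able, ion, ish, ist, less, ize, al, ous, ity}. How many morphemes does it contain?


Segmenting 'markizeer' against the inventory:
  'mark' -> root (morpheme 1)
  'ize' -> suffix (morpheme 2)
  'er' -> suffix (morpheme 3)
Total morphemes: 3

3


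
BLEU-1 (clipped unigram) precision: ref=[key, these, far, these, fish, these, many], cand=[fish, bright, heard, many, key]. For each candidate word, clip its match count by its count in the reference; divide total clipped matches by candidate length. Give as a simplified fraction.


Reference word counts: {'far': 1, 'fish': 1, 'key': 1, 'many': 1, 'these': 3}
Checking each candidate word (with clipping):
  'fish' -> in reference (ref count 1, used 1/1) -> match (matches: 1)
  'bright' -> not in reference -> no match (matches: 1)
  'heard' -> not in reference -> no match (matches: 1)
  'many' -> in reference (ref count 1, used 1/1) -> match (matches: 2)
  'key' -> in reference (ref count 1, used 1/1) -> match (matches: 3)
Clipped matches: 3, Candidate length: 5
Precision = 3/5

3/5


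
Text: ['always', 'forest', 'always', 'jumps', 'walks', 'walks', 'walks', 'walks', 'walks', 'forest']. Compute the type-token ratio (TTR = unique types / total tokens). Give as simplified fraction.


Tokens: 10
Unique types: ('always', 'forest', 'jumps', 'walks') = 4
TTR = 4/10
Simplify: divide both by 2 -> 2/5
TTR = 2/5

2/5


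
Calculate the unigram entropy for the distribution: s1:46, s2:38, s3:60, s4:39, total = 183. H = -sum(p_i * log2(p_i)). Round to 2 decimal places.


Computing entropy H = -sum(p_i * log2(p_i)):
  s1: p = 46/183 = 0.2514, -p*log2(p) = 0.5008
  s2: p = 38/183 = 0.2077, -p*log2(p) = 0.4709
  s3: p = 60/183 = 0.3279, -p*log2(p) = 0.5275
  s4: p = 39/183 = 0.2131, -p*log2(p) = 0.4753
H = sum of terms = 1.9745
Rounded to 2 decimals: 1.97

1.97


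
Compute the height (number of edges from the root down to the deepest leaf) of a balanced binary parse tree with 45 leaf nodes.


In a balanced binary tree with n leaves the deepest leaf is ceil(log2(n)) edges below the root.
log2(45) = 5.4919
ceil(5.4919) = 6
height (edges) = 6

6


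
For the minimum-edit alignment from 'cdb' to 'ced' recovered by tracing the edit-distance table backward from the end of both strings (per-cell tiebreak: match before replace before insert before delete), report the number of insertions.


Edit distance = 2. Backtracking from cell (3, 3) with preference match > replace > insert > delete,
then listing the resulting alignment 'cdb' -> 'ced' left to right:
  Step 1: keep 'c'
  Step 2: replace d->e
  Step 3: replace b->d
Total insertions: 0

0


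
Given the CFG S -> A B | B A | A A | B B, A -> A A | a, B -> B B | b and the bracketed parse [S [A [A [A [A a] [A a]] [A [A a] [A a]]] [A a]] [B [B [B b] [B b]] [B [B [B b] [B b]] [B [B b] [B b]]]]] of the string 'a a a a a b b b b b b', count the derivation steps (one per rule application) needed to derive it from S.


Every bracketed nonterminal node [X ...] in the tree is produced by exactly one rule application.
Reading the tree off as a leftmost derivation:
  Step 1: S  =>  A B   (applied S -> A B)
  Step 2: A B  =>  A A B   (applied A -> A A)
  Step 3: A A B  =>  A A A B   (applied A -> A A)
  Step 4: A A A B  =>  A A A A B   (applied A -> A A)
  Step 5: A A A A B  =>  a A A A B   (applied A -> a)
  Step 6: a A A A B  =>  a a A A B   (applied A -> a)
  Step 7: a a A A B  =>  a a A A A B   (applied A -> A A)
  Step 8: a a A A A B  =>  a a a A A B   (applied A -> a)
  Step 9: a a a A A B  =>  a a a a A B   (applied A -> a)
  Step 10: a a a a A B  =>  a a a a a B   (applied A -> a)
  Step 11: a a a a a B  =>  a a a a a B B   (applied B -> B B)
  Step 12: a a a a a B B  =>  a a a a a B B B   (applied B -> B B)
  Step 13: a a a a a B B B  =>  a a a a a b B B   (applied B -> b)
  Step 14: a a a a a b B B  =>  a a a a a b b B   (applied B -> b)
  Step 15: a a a a a b b B  =>  a a a a a b b B B   (applied B -> B B)
  Step 16: a a a a a b b B B  =>  a a a a a b b B B B   (applied B -> B B)
  Step 17: a a a a a b b B B B  =>  a a a a a b b b B B   (applied B -> b)
  Step 18: a a a a a b b b B B  =>  a a a a a b b b b B   (applied B -> b)
  Step 19: a a a a a b b b b B  =>  a a a a a b b b b B B   (applied B -> B B)
  Step 20: a a a a a b b b b B B  =>  a a a a a b b b b b B   (applied B -> b)
  Step 21: a a a a a b b b b b B  =>  a a a a a b b b b b b   (applied B -> b)
Final yield: a a a a a b b b b b b
Total rewrite steps: 21

21


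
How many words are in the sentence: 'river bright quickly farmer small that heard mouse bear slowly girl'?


Counting words by splitting on spaces:
  Word 1: 'river'
  Word 2: 'bright'
  Word 3: 'quickly'
  Word 4: 'farmer'
  Word 5: 'small'
  Word 6: 'that'
  Word 7: 'heard'
  Word 8: 'mouse'
  Word 9: 'bear'
  Word 10: 'slowly'
  Word 11: 'girl'
Total words: 11

11


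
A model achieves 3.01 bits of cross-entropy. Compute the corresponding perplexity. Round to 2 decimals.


Perplexity formula: PP = 2^H
H = 3.01
PP = 2^3.01
Decompose: 2^3.01 = 2^3 * 2^0.01
2^3 = 8, 2^0.01 ~ 1.0069556
PP ~ 8 * 1.0069556 = 8.0556448
Rounded to 2 decimals: 8.06

8.06


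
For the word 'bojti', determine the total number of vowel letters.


Scanning each character of 'bojti':
  Position 1: 'b' -> consonant (running count: 0)
  Position 2: 'o' -> vowel (running count: 1)
  Position 3: 'j' -> consonant (running count: 1)
  Position 4: 't' -> consonant (running count: 1)
  Position 5: 'i' -> vowel (running count: 2)
Total vowels: 2

2


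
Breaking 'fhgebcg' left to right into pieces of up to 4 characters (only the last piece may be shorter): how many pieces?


'fhgebcg' has 7 characters.
Chunking with max size 4:
  Chunk 1: 'fhge' (positions 0-3)
  Chunk 2: 'bcg' (positions 4-6)
Total chunks: ceil(7 / 4) = 2

2


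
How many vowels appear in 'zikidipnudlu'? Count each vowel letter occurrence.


Scanning each character of 'zikidipnudlu':
  Position 1: 'z' -> consonant (running count: 0)
  Position 2: 'i' -> vowel (running count: 1)
  Position 3: 'k' -> consonant (running count: 1)
  Position 4: 'i' -> vowel (running count: 2)
  Position 5: 'd' -> consonant (running count: 2)
  Position 6: 'i' -> vowel (running count: 3)
  Position 7: 'p' -> consonant (running count: 3)
  Position 8: 'n' -> consonant (running count: 3)
  Position 9: 'u' -> vowel (running count: 4)
  Position 10: 'd' -> consonant (running count: 4)
  Position 11: 'l' -> consonant (running count: 4)
  Position 12: 'u' -> vowel (running count: 5)
Total vowels: 5

5


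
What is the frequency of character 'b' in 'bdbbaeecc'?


Scanning 'bdbbaeecc' for 'b':
  Position 0: 'b' -> MATCH (count: 1)
  Position 2: 'b' -> MATCH (count: 2)
  Position 3: 'b' -> MATCH (count: 3)
Total occurrences of 'b': 3

3


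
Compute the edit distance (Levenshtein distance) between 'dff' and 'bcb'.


Building DP table for s1='dff' (len 3) and s2='bcb' (len 3):
       b  c  b
    0  1  2  3
  d 1  1  2  3
  f 2  2  2  3
  f 3  3  3  3
Edit distance = dp[3][3] = 3

3


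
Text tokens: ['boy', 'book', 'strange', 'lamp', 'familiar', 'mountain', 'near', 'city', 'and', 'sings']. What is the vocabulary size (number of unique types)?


Listing all tokens and tracking unique types:
  Token 1: 'boy' -> NEW (unique so far: 1)
  Token 2: 'book' -> NEW (unique so far: 2)
  Token 3: 'strange' -> NEW (unique so far: 3)
  Token 4: 'lamp' -> NEW (unique so far: 4)
  Token 5: 'familiar' -> NEW (unique so far: 5)
  Token 6: 'mountain' -> NEW (unique so far: 6)
  Token 7: 'near' -> NEW (unique so far: 7)
  Token 8: 'city' -> NEW (unique so far: 8)
  Token 9: 'and' -> NEW (unique so far: 9)
  Token 10: 'sings' -> NEW (unique so far: 10)
Unique types: ('and', 'book', 'boy', 'city', 'familiar', 'lamp', 'mountain', 'near', 'sings', 'strange')
Vocabulary size: 10

10


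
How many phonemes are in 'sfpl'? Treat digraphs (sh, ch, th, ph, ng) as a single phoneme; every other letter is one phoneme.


Parsing 'sfpl' greedily, digraphs first:
  's' -> consonant phoneme (phonemes so far: 1)
  'f' -> consonant phoneme (phonemes so far: 2)
  'p' -> consonant phoneme (phonemes so far: 3)
  'l' -> consonant phoneme (phonemes so far: 4)
Total phonemes: 4

4


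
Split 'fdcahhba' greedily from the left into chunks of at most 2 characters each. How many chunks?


'fdcahhba' has 8 characters.
Chunking with max size 2:
  Chunk 1: 'fd' (positions 0-1)
  Chunk 2: 'ca' (positions 2-3)
  Chunk 3: 'hh' (positions 4-5)
  Chunk 4: 'ba' (positions 6-7)
Total chunks: ceil(8 / 2) = 4

4


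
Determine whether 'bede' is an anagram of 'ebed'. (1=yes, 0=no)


Sort characters of 'bede': 'bdee'
Sort characters of 'ebed': 'bdee'
Sorted forms match -> they ARE anagrams
Result: 1

1


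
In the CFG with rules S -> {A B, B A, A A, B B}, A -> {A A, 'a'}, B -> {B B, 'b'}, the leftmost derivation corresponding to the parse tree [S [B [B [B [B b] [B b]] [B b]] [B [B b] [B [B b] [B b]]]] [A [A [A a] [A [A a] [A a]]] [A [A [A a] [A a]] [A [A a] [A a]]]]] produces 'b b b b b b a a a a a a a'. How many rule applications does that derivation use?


Every bracketed nonterminal node [X ...] in the tree is produced by exactly one rule application.
Reading the tree off as a leftmost derivation:
  Step 1: S  =>  B A   (applied S -> B A)
  Step 2: B A  =>  B B A   (applied B -> B B)
  Step 3: B B A  =>  B B B A   (applied B -> B B)
  Step 4: B B B A  =>  B B B B A   (applied B -> B B)
  Step 5: B B B B A  =>  b B B B A   (applied B -> b)
  Step 6: b B B B A  =>  b b B B A   (applied B -> b)
  Step 7: b b B B A  =>  b b b B A   (applied B -> b)
  Step 8: b b b B A  =>  b b b B B A   (applied B -> B B)
  Step 9: b b b B B A  =>  b b b b B A   (applied B -> b)
  Step 10: b b b b B A  =>  b b b b B B A   (applied B -> B B)
  Step 11: b b b b B B A  =>  b b b b b B A   (applied B -> b)
  Step 12: b b b b b B A  =>  b b b b b b A   (applied B -> b)
  Step 13: b b b b b b A  =>  b b b b b b A A   (applied A -> A A)
  Step 14: b b b b b b A A  =>  b b b b b b A A A   (applied A -> A A)
  Step 15: b b b b b b A A A  =>  b b b b b b a A A   (applied A -> a)
  Step 16: b b b b b b a A A  =>  b b b b b b a A A A   (applied A -> A A)
  Step 17: b b b b b b a A A A  =>  b b b b b b a a A A   (applied A -> a)
  Step 18: b b b b b b a a A A  =>  b b b b b b a a a A   (applied A -> a)
  Step 19: b b b b b b a a a A  =>  b b b b b b a a a A A   (applied A -> A A)
  Step 20: b b b b b b a a a A A  =>  b b b b b b a a a A A A   (applied A -> A A)
  Step 21: b b b b b b a a a A A A  =>  b b b b b b a a a a A A   (applied A -> a)
  Step 22: b b b b b b a a a a A A  =>  b b b b b b a a a a a A   (applied A -> a)
  Step 23: b b b b b b a a a a a A  =>  b b b b b b a a a a a A A   (applied A -> A A)
  Step 24: b b b b b b a a a a a A A  =>  b b b b b b a a a a a a A   (applied A -> a)
  Step 25: b b b b b b a a a a a a A  =>  b b b b b b a a a a a a a   (applied A -> a)
Final yield: b b b b b b a a a a a a a
Total rewrite steps: 25

25


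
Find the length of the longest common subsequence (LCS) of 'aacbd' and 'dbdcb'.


DP table for LCS of 'aacbd' and 'dbdcb':
       d  b  d  c  b
    0  0  0  0  0  0
  a 0  0  0  0  0  0
  a 0  0  0  0  0  0
  c 0  0  0  0  1  1
  b 0  0  1  1  1  2
  d 0  1  1  2  2  2
LCS: 'cb'
LCS length = 2

2


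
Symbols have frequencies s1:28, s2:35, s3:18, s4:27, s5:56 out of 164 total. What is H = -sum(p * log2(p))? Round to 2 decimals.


Computing entropy H = -sum(p_i * log2(p_i)):
  s1: p = 28/164 = 0.1707, -p*log2(p) = 0.4354
  s2: p = 35/164 = 0.2134, -p*log2(p) = 0.4755
  s3: p = 18/164 = 0.1098, -p*log2(p) = 0.3499
  s4: p = 27/164 = 0.1646, -p*log2(p) = 0.4285
  s5: p = 56/164 = 0.3415, -p*log2(p) = 0.5293
H = sum of terms = 2.2186
Rounded to 2 decimals: 2.22

2.22


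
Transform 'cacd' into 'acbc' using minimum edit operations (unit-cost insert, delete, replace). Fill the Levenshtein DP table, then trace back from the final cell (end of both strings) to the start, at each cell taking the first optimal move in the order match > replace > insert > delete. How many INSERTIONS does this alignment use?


Edit distance = 3. Backtracking from cell (4, 4) with preference match > replace > insert > delete,
then listing the resulting alignment 'cacd' -> 'acbc' left to right:
  Step 1: delete 'c'
  Step 2: keep 'a'
  Step 3: keep 'c'
  Step 4: insert 'b' [insertion #1]
  Step 5: replace d->c
Total insertions: 1

1


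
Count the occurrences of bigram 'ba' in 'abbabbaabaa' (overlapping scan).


Scanning 'abbabbaabaa' for bigram 'ba':
  Position 0: 'ab' -> no
  Position 1: 'bb' -> no
  Position 2: 'ba' -> MATCH
  Position 3: 'ab' -> no
  Position 4: 'bb' -> no
  Position 5: 'ba' -> MATCH
  Position 6: 'aa' -> no
  Position 7: 'ab' -> no
  Position 8: 'ba' -> MATCH
  Position 9: 'aa' -> no
Total matches: 3

3


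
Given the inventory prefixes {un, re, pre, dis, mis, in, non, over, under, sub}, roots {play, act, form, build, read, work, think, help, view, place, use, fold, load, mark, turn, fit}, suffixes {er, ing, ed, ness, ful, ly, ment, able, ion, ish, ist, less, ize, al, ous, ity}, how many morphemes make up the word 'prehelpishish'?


Segmenting 'prehelpishish' against the inventory:
  'pre' -> prefix (morpheme 1)
  'help' -> root (morpheme 2)
  'ish' -> suffix (morpheme 3)
  'ish' -> suffix (morpheme 4)
Total morphemes: 4

4


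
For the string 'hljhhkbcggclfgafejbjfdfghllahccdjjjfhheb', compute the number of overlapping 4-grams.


String 'hljhhkbcggclfgafejbjfdfghllahccdjjjfhheb' has length L = 40.
Number of overlapping n-grams = L - n + 1
Substituting: 40 - 4 + 1 = 37

37


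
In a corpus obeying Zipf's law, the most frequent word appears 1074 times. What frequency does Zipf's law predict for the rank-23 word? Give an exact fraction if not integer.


Zipf's law: freq(rank) = f1 / rank
f1 = 1074, rank = 23
freq = 1074 / 23
GCD(1074, 23) = 1
Simplified: 1074/23

1074/23


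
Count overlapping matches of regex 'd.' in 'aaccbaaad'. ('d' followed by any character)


Pattern: d. means 'd' followed by any character.
Scanning 'aaccbaaad' position-by-position:
  Pos 0: window 'aa' -> no
  Pos 1: window 'ac' -> no
  Pos 2: window 'cc' -> no
  Pos 3: window 'cb' -> no
  Pos 4: window 'ba' -> no
  Pos 5: window 'aa' -> no
  Pos 6: window 'aa' -> no
  Pos 7: window 'ad' -> no
  Pos 8: window 'd' -> no
Total matches: 0

0


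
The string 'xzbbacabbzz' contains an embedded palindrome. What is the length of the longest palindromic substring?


Scanning 'xzbbacabbzz' for palindromic substrings.
Substring at positions 1-9: 'zbbacabbz'.
Check: reverse('zbbacabbz') = 'zbbacabbz' -> palindrome confirmed.
Neighbouring characters ('x' / 'z') break symmetry, so it cannot extend further.
No longer palindromic substring exists; longest length = 9

9


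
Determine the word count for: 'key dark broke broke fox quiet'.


Counting words by splitting on spaces:
  Word 1: 'key'
  Word 2: 'dark'
  Word 3: 'broke'
  Word 4: 'broke'
  Word 5: 'fox'
  Word 6: 'quiet'
Total words: 6

6


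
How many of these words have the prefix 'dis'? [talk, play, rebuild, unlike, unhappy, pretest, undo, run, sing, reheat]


Checking each word for prefix 'dis':
  'talk' -> no (count: 0)
  'play' -> no (count: 0)
  'rebuild' -> no (count: 0)
  'unlike' -> no (count: 0)
  'unhappy' -> no (count: 0)
  'pretest' -> no (count: 0)
  'undo' -> no (count: 0)
  'run' -> no (count: 0)
  'sing' -> no (count: 0)
  'reheat' -> no (count: 0)
Total with prefix 'dis': 0

0


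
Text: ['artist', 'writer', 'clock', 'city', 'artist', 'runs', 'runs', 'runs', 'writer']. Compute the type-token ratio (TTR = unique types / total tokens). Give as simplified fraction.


Tokens: 9
Unique types: ('artist', 'city', 'clock', 'runs', 'writer') = 5
TTR = 5/9
Already in lowest terms.

5/9


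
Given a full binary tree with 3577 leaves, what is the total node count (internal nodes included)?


Leaf nodes (terminals): 3577
Internal nodes = n - 1 = 3577 - 1 = 3576
Total = leaves + internal = 3577 + 3576 = 7153

7153


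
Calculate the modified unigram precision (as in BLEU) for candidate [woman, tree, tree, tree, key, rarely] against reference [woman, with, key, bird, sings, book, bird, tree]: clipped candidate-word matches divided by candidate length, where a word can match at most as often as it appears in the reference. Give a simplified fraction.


Reference word counts: {'bird': 2, 'book': 1, 'key': 1, 'sings': 1, 'tree': 1, 'with': 1, 'woman': 1}
Checking each candidate word (with clipping):
  'woman' -> in reference (ref count 1, used 1/1) -> match (matches: 1)
  'tree' -> in reference (ref count 1, used 1/1) -> match (matches: 2)
  'tree' -> ref count 1 already used up (1/1) -> clipped, no match (matches: 2)
  'tree' -> ref count 1 already used up (1/1) -> clipped, no match (matches: 2)
  'key' -> in reference (ref count 1, used 1/1) -> match (matches: 3)
  'rarely' -> not in reference -> no match (matches: 3)
Clipped matches: 3, Candidate length: 6
Precision = 3/6 = 1/2

1/2


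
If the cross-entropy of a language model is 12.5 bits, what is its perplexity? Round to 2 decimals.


Perplexity formula: PP = 2^H
H = 12.5
PP = 2^12.5
Decompose: 2^12.5 = 2^12 * 2^0.5 = 2^12 * sqrt(2)
2^12 = 4096, sqrt(2) ~ 1.4142136
PP ~ 4096 * 1.4142136 = 5792.6189056
Rounded to 2 decimals: 5792.62

5792.62


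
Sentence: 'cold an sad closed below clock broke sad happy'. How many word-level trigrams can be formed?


Word trigrams from [9] words:
  Trigram 1: (cold an sad)
  Trigram 2: (an sad closed)
  Trigram 3: (sad closed below)
  Trigram 4: (closed below clock)
  Trigram 5: (below clock broke)
  Trigram 6: (clock broke sad)
  Trigram 7: (broke sad happy)
Total word trigrams: 9 - 2 = 7

7


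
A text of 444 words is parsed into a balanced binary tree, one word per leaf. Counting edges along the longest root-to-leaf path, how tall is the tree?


In a balanced binary tree with n leaves the deepest leaf is ceil(log2(n)) edges below the root.
log2(444) = 8.7944
ceil(8.7944) = 9
height (edges) = 9

9


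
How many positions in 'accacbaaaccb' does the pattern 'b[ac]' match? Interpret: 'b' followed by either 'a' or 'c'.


Pattern: b[ac] means 'b' followed by either 'a' or 'c'.
Scanning 'accacbaaaccb' position-by-position:
  Pos 0: window 'ac' -> no
  Pos 1: window 'cc' -> no
  Pos 2: window 'ca' -> no
  Pos 3: window 'ac' -> no
  Pos 4: window 'cb' -> no
  Pos 5: window 'ba' -> MATCH
  Pos 6: window 'aa' -> no
  Pos 7: window 'aa' -> no
  Pos 8: window 'ac' -> no
  Pos 9: window 'cc' -> no
  Pos 10: window 'cb' -> no
  Pos 11: window 'b' -> no
Total matches: 1

1


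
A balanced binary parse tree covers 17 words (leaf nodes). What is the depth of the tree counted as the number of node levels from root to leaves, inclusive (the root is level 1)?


In a balanced binary tree with n leaves the deepest leaf is ceil(log2(n)) edges below the root,
so counting node levels inclusive of root and leaves gives ceil(log2(n)) + 1 levels.
log2(17) = 4.0875
ceil(4.0875) = 5
levels = 5 + 1 = 6

6


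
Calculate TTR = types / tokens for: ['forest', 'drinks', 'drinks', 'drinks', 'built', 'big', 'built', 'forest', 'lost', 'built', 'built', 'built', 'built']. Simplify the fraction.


Tokens: 13
Unique types: ('big', 'built', 'drinks', 'forest', 'lost') = 5
TTR = 5/13
Already in lowest terms.

5/13


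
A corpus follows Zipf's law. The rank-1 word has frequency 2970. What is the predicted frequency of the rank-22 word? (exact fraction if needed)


Zipf's law: freq(rank) = f1 / rank
f1 = 2970, rank = 22
freq = 2970 / 22
= 135

135


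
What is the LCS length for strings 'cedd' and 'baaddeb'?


DP table for LCS of 'cedd' and 'baaddeb':
       b  a  a  d  d  e  b
    0  0  0  0  0  0  0  0
  c 0  0  0  0  0  0  0  0
  e 0  0  0  0  0  0  1  1
  d 0  0  0  0  1  1  1  1
  d 0  0  0  0  1  2  2  2
LCS: 'dd'
LCS length = 2

2


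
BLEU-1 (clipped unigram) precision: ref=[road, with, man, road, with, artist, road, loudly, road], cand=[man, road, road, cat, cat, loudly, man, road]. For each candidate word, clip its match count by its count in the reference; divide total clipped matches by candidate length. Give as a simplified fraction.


Reference word counts: {'artist': 1, 'loudly': 1, 'man': 1, 'road': 4, 'with': 2}
Checking each candidate word (with clipping):
  'man' -> in reference (ref count 1, used 1/1) -> match (matches: 1)
  'road' -> in reference (ref count 4, used 1/4) -> match (matches: 2)
  'road' -> in reference (ref count 4, used 2/4) -> match (matches: 3)
  'cat' -> not in reference -> no match (matches: 3)
  'cat' -> not in reference -> no match (matches: 3)
  'loudly' -> in reference (ref count 1, used 1/1) -> match (matches: 4)
  'man' -> ref count 1 already used up (1/1) -> clipped, no match (matches: 4)
  'road' -> in reference (ref count 4, used 3/4) -> match (matches: 5)
Clipped matches: 5, Candidate length: 8
Precision = 5/8

5/8


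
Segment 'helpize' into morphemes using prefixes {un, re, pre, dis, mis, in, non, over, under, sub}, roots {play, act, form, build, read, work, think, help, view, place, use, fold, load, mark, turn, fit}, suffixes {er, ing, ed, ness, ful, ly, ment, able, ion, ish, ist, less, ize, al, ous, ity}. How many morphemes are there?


Segmenting 'helpize' against the inventory:
  'help' -> root (morpheme 1)
  'ize' -> suffix (morpheme 2)
Total morphemes: 2

2


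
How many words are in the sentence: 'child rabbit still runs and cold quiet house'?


Counting words by splitting on spaces:
  Word 1: 'child'
  Word 2: 'rabbit'
  Word 3: 'still'
  Word 4: 'runs'
  Word 5: 'and'
  Word 6: 'cold'
  Word 7: 'quiet'
  Word 8: 'house'
Total words: 8

8


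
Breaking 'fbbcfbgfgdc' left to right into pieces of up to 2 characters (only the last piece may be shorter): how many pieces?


'fbbcfbgfgdc' has 11 characters.
Chunking with max size 2:
  Chunk 1: 'fb' (positions 0-1)
  Chunk 2: 'bc' (positions 2-3)
  Chunk 3: 'fb' (positions 4-5)
  Chunk 4: 'gf' (positions 6-7)
  Chunk 5: 'gd' (positions 8-9)
  Chunk 6: 'c' (positions 10-10)
Total chunks: ceil(11 / 2) = 6

6


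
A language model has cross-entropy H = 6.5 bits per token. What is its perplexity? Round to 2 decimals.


Perplexity formula: PP = 2^H
H = 6.5
PP = 2^6.5
Decompose: 2^6.5 = 2^6 * 2^0.5 = 2^6 * sqrt(2)
2^6 = 64, sqrt(2) ~ 1.4142136
PP ~ 64 * 1.4142136 = 90.5096704
Rounded to 2 decimals: 90.51

90.51


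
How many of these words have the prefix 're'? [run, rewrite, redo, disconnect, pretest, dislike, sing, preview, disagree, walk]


Checking each word for prefix 're':
  'run' -> no (count: 0)
  'rewrite' -> YES, starts with 're' (count: 1)
  'redo' -> YES, starts with 're' (count: 2)
  'disconnect' -> no (count: 2)
  'pretest' -> no (count: 2)
  'dislike' -> no (count: 2)
  'sing' -> no (count: 2)
  'preview' -> no (count: 2)
  'disagree' -> no (count: 2)
  'walk' -> no (count: 2)
Total with prefix 're': 2

2


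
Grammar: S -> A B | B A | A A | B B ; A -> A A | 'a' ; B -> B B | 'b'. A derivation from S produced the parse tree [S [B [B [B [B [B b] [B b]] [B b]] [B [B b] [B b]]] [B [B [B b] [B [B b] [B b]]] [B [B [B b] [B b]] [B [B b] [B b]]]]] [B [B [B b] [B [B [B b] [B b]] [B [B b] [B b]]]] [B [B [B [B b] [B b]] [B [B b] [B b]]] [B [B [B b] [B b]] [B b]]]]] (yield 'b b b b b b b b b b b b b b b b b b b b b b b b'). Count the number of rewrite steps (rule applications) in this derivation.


Every bracketed nonterminal node [X ...] in the tree is produced by exactly one rule application.
Reading the tree off as a leftmost derivation:
  Step 1: S  =>  B B   (applied S -> B B)
  Step 2: B B  =>  B B B   (applied B -> B B)
  Step 3: B B B  =>  B B B B   (applied B -> B B)
  Step 4: B B B B  =>  B B B B B   (applied B -> B B)
  Step 5: B B B B B  =>  B B B B B B   (applied B -> B B)
  Step 6: B B B B B B  =>  b B B B B B   (applied B -> b)
  Step 7: b B B B B B  =>  b b B B B B   (applied B -> b)
  Step 8: b b B B B B  =>  b b b B B B   (applied B -> b)
  Step 9: b b b B B B  =>  b b b B B B B   (applied B -> B B)
  Step 10: b b b B B B B  =>  b b b b B B B   (applied B -> b)
  Step 11: b b b b B B B  =>  b b b b b B B   (applied B -> b)
  Step 12: b b b b b B B  =>  b b b b b B B B   (applied B -> B B)
  Step 13: b b b b b B B B  =>  b b b b b B B B B   (applied B -> B B)
  Step 14: b b b b b B B B B  =>  b b b b b b B B B   (applied B -> b)
  Step 15: b b b b b b B B B  =>  b b b b b b B B B B   (applied B -> B B)
  Step 16: b b b b b b B B B B  =>  b b b b b b b B B B   (applied B -> b)
  Step 17: b b b b b b b B B B  =>  b b b b b b b b B B   (applied B -> b)
  Step 18: b b b b b b b b B B  =>  b b b b b b b b B B B   (applied B -> B B)
  Step 19: b b b b b b b b B B B  =>  b b b b b b b b B B B B   (applied B -> B B)
  Step 20: b b b b b b b b B B B B  =>  b b b b b b b b b B B B   (applied B -> b)
  Step 21: b b b b b b b b b B B B  =>  b b b b b b b b b b B B   (applied B -> b)
  Step 22: b b b b b b b b b b B B  =>  b b b b b b b b b b B B B   (applied B -> B B)
  Step 23: b b b b b b b b b b B B B  =>  b b b b b b b b b b b B B   (applied B -> b)
  Step 24: b b b b b b b b b b b B B  =>  b b b b b b b b b b b b B   (applied B -> b)
  Step 25: b b b b b b b b b b b b B  =>  b b b b b b b b b b b b B B   (applied B -> B B)
  Step 26: b b b b b b b b b b b b B B  =>  b b b b b b b b b b b b B B B   (applied B -> B B)
  Step 27: b b b b b b b b b b b b B B B  =>  b b b b b b b b b b b b b B B   (applied B -> b)
  Step 28: b b b b b b b b b b b b b B B  =>  b b b b b b b b b b b b b B B B   (applied B -> B B)
  Step 29: b b b b b b b b b b b b b B B B  =>  b b b b b b b b b b b b b B B B B   (applied B -> B B)
  Step 30: b b b b b b b b b b b b b B B B B  =>  b b b b b b b b b b b b b b B B B   (applied B -> b)
  Step 31: b b b b b b b b b b b b b b B B B  =>  b b b b b b b b b b b b b b b B B   (applied B -> b)
  Step 32: b b b b b b b b b b b b b b b B B  =>  b b b b b b b b b b b b b b b B B B   (applied B -> B B)
  Step 33: b b b b b b b b b b b b b b b B B B  =>  b b b b b b b b b b b b b b b b B B   (applied B -> b)
  Step 34: b b b b b b b b b b b b b b b b B B  =>  b b b b b b b b b b b b b b b b b B   (applied B -> b)
  Step 35: b b b b b b b b b b b b b b b b b B  =>  b b b b b b b b b b b b b b b b b B B   (applied B -> B B)
  Step 36: b b b b b b b b b b b b b b b b b B B  =>  b b b b b b b b b b b b b b b b b B B B   (applied B -> B B)
  Step 37: b b b b b b b b b b b b b b b b b B B B  =>  b b b b b b b b b b b b b b b b b B B B B   (applied B -> B B)
  Step 38: b b b b b b b b b b b b b b b b b B B B B  =>  b b b b b b b b b b b b b b b b b b B B B   (applied B -> b)
  Step 39: b b b b b b b b b b b b b b b b b b B B B  =>  b b b b b b b b b b b b b b b b b b b B B   (applied B -> b)
  Step 40: b b b b b b b b b b b b b b b b b b b B B  =>  b b b b b b b b b b b b b b b b b b b B B B   (applied B -> B B)
  Step 41: b b b b b b b b b b b b b b b b b b b B B B  =>  b b b b b b b b b b b b b b b b b b b b B B   (applied B -> b)
  Step 42: b b b b b b b b b b b b b b b b b b b b B B  =>  b b b b b b b b b b b b b b b b b b b b b B   (applied B -> b)
  Step 43: b b b b b b b b b b b b b b b b b b b b b B  =>  b b b b b b b b b b b b b b b b b b b b b B B   (applied B -> B B)
  Step 44: b b b b b b b b b b b b b b b b b b b b b B B  =>  b b b b b b b b b b b b b b b b b b b b b B B B   (applied B -> B B)
  Step 45: b b b b b b b b b b b b b b b b b b b b b B B B  =>  b b b b b b b b b b b b b b b b b b b b b b B B   (applied B -> b)
  Step 46: b b b b b b b b b b b b b b b b b b b b b b B B  =>  b b b b b b b b b b b b b b b b b b b b b b b B   (applied B -> b)
  Step 47: b b b b b b b b b b b b b b b b b b b b b b b B  =>  b b b b b b b b b b b b b b b b b b b b b b b b   (applied B -> b)
Final yield: b b b b b b b b b b b b b b b b b b b b b b b b
Total rewrite steps: 47

47


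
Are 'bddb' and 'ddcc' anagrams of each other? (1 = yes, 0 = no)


Sort characters of 'bddb': 'bbdd'
Sort characters of 'ddcc': 'ccdd'
Sorted forms differ -> they are NOT anagrams
Result: 0

0


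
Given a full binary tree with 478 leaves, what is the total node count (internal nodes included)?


Leaf nodes (terminals): 478
Internal nodes = n - 1 = 478 - 1 = 477
Total = leaves + internal = 478 + 477 = 955

955


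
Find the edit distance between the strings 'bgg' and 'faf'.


Building DP table for s1='bgg' (len 3) and s2='faf' (len 3):
       f  a  f
    0  1  2  3
  b 1  1  2  3
  g 2  2  2  3
  g 3  3  3  3
Edit distance = dp[3][3] = 3

3


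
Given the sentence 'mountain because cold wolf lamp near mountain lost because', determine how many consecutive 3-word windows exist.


Word trigrams from [9] words:
  Trigram 1: (mountain because cold)
  Trigram 2: (because cold wolf)
  Trigram 3: (cold wolf lamp)
  Trigram 4: (wolf lamp near)
  Trigram 5: (lamp near mountain)
  Trigram 6: (near mountain lost)
  Trigram 7: (mountain lost because)
Total word trigrams: 9 - 2 = 7

7


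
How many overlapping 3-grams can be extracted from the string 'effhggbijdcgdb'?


String 'effhggbijdcgdb' has length L = 14.
Number of overlapping n-grams = L - n + 1
Substituting: 14 - 3 + 1 = 12

12


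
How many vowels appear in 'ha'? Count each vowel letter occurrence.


Scanning each character of 'ha':
  Position 1: 'h' -> consonant (running count: 0)
  Position 2: 'a' -> vowel (running count: 1)
Total vowels: 1

1


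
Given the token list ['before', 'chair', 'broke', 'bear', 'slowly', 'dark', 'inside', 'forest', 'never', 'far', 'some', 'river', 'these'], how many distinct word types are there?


Listing all tokens and tracking unique types:
  Token 1: 'before' -> NEW (unique so far: 1)
  Token 2: 'chair' -> NEW (unique so far: 2)
  Token 3: 'broke' -> NEW (unique so far: 3)
  Token 4: 'bear' -> NEW (unique so far: 4)
  Token 5: 'slowly' -> NEW (unique so far: 5)
  Token 6: 'dark' -> NEW (unique so far: 6)
  Token 7: 'inside' -> NEW (unique so far: 7)
  Token 8: 'forest' -> NEW (unique so far: 8)
  Token 9: 'never' -> NEW (unique so far: 9)
  Token 10: 'far' -> NEW (unique so far: 10)
  Token 11: 'some' -> NEW (unique so far: 11)
  Token 12: 'river' -> NEW (unique so far: 12)
  Token 13: 'these' -> NEW (unique so far: 13)
Unique types: ('bear', 'before', 'broke', 'chair', 'dark', 'far', 'forest', 'inside', 'never', 'river', 'slowly', 'some', 'these')
Vocabulary size: 13

13
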